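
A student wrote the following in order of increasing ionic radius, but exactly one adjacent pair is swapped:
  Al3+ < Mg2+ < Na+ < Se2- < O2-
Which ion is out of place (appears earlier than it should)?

Scanning neighbour by neighbour, only Se2-/O2- violates a trend: both in group 16 with the same charge; O2- (period 2) has the smaller radius. That makes Se2- the one sitting a position early relative to where it belongs.

Se2-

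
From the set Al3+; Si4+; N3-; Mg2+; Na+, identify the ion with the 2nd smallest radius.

Al3+

These species are isoelectronic with 10 electrons. The only difference is the number of protons: Si4+ (Z=14), Al3+ (Z=13), Mg2+ (Z=12), Na+ (Z=11), N3- (Z=7). The strongest nuclear pull (Si4+) gives the smallest ion.
That gives Si4+ < Al3+ < Mg2+ < Na+ < N3-. From the smallest end, number 2 is Al3+.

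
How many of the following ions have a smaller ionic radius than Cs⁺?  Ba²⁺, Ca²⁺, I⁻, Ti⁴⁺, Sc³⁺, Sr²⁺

5

Tabulating Z and e⁻: Ti⁴⁺ has 18 e⁻ (Z=22), Sc³⁺ has 18 e⁻ (Z=21), Ca²⁺ has 18 e⁻ (Z=20), Sr²⁺ has 36 e⁻ (Z=38), Ba²⁺ has 54 e⁻ (Z=56), Cs⁺ has 54 e⁻ (Z=55), I⁻ has 54 e⁻ (Z=53). Ti⁴⁺ < Sc³⁺ (isoelectronic, higher Z=22 is smaller); Sc³⁺ < Ca²⁺ (both 18 e⁻, Z=21>20); Ca²⁺ < Sr²⁺ (same group, period 4 vs 5); Sr²⁺ < Ba²⁺ (same group, period 5 vs 6); Ba²⁺ < Cs⁺ (isoelectronic, higher Z=56 is smaller); Cs⁺ < I⁻ (isoelectronic, higher Z=55 is smaller).
Ordering all of them (including Cs⁺) by radius gives Ti⁴⁺ < Sc³⁺ < Ca²⁺ < Sr²⁺ < Ba²⁺ < Cs⁺ < I⁻. That's 5.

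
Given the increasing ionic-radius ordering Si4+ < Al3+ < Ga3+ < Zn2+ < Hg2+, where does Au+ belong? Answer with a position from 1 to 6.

6

Electron counts and nuclear charges: Si4+: 10 e⁻, Z=14, Al3+: 10 e⁻, Z=13, Ga3+: 28 e⁻, Z=31, Zn2+: 28 e⁻, Z=30, Hg2+: 78 e⁻, Z=80, Au+: 78 e⁻, Z=79. Si4+ < Al3+ (isoelectronic, higher Z=14 is smaller); Al3+ < Ga3+ (same group, period 3 vs 4); Ga3+ < Zn2+ (isoelectronic, higher Z=31 is smaller); Zn2+ < Hg2+ (same group, 2 shells fewer); Hg2+ < Au+ (isoelectronic, higher Z=80 is smaller).
With Au+ included the full order is Si4+ < Al3+ < Ga3+ < Zn2+ < Hg2+ < Au+, so it takes position 6.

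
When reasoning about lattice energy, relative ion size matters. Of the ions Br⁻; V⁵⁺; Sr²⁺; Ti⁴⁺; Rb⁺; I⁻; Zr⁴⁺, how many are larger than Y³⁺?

Tabulating Z and e⁻: V⁵⁺ (Z=23, 18 e⁻), Ti⁴⁺ (Z=22, 18 e⁻), Zr⁴⁺ (Z=40, 36 e⁻), Y³⁺ (Z=39, 36 e⁻), Sr²⁺ (Z=38, 36 e⁻), Rb⁺ (Z=37, 36 e⁻), Br⁻ (Z=35, 36 e⁻), I⁻ (Z=53, 54 e⁻). V⁵⁺ < Ti⁴⁺ (both 18 e⁻, Z=23>22); Ti⁴⁺ < Zr⁴⁺ (same group, 1 shell fewer); Zr⁴⁺ < Y³⁺ (both 36 e⁻, Z=40>39); Y³⁺ < Sr²⁺ (both 36 e⁻, Z=39>38); Sr²⁺ < Rb⁺ (both 36 e⁻, Z=38>37); Rb⁺ < Br⁻ (both 36 e⁻, Z=37>35); Br⁻ < I⁻ (same group, period 4 vs 5).
Overall: V⁵⁺ < Ti⁴⁺ < Zr⁴⁺ < Y³⁺ < Sr²⁺ < Rb⁺ < Br⁻ < I⁻. Y³⁺ has 3 below it and 4 above. So 4 are larger.

4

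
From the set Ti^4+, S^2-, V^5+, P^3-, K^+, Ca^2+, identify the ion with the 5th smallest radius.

These species are isoelectronic with 18 electrons. The only difference is the number of protons: V^5+ (Z=23), Ti^4+ (Z=22), Ca^2+ (Z=20), K^+ (Z=19), S^2- (Z=16), P^3- (Z=15). The strongest nuclear pull (V^5+) gives the smallest ion.
Full ascending order: V^5+ < Ti^4+ < Ca^2+ < K^+ < S^2- < P^3-. Counting from the smallest, position 5 is S^2-.

S^2-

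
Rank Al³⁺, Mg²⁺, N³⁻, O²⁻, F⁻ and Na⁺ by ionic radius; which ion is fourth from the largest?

These species are isoelectronic with 10 electrons. The only difference is the number of protons: Al³⁺ (Z=13), Mg²⁺ (Z=12), Na⁺ (Z=11), F⁻ (Z=9), O²⁻ (Z=8), N³⁻ (Z=7). The strongest nuclear pull (Al³⁺) gives the smallest ion.
So the order is Al³⁺ < Mg²⁺ < Na⁺ < F⁻ < O²⁻ < N³⁻; the 4th-largest ion is Na⁺.

Na⁺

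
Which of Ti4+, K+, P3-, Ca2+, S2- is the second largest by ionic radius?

S2-

Each ion has 18 electrons. The ranking follows nuclear charge in reverse — greater Z gives a smaller radius. Ti4+ (Z=22), Ca2+ (Z=20), K+ (Z=19), S2- (Z=16), P3- (Z=15).
That gives Ti4+ < Ca2+ < K+ < S2- < P3-. From the largest end, number 2 is S2-.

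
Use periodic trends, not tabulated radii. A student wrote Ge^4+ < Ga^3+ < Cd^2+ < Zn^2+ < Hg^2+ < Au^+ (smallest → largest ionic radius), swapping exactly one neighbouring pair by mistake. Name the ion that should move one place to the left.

Scanning neighbour by neighbour, only Cd^2+/Zn^2+ violates a trend: same group and charge — period 4 sits above period 5, so Zn^2+ is smaller. That makes Zn^2+ the one sitting a position late relative to where it belongs.

Zn^2+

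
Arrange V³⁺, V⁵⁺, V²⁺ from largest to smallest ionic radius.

V²⁺ > V³⁺ > V⁵⁺

Same element, different charge: the more highly charged cation has fewer electrons and a greater effective nuclear charge per electron, making V⁵⁺ the smallest.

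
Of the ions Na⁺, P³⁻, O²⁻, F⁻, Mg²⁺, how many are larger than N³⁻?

1

Tabulating Z and e⁻: Mg²⁺: 10 e⁻, Z=12, Na⁺: 10 e⁻, Z=11, F⁻: 10 e⁻, Z=9, O²⁻: 10 e⁻, Z=8, N³⁻: 10 e⁻, Z=7, P³⁻: 18 e⁻, Z=15. Mg²⁺ < Na⁺ (isoelectronic, higher Z=12 is smaller); Na⁺ < F⁻ (both 10 e⁻, Z=11>9); F⁻ < O²⁻ (both 10 e⁻, Z=9>8); O²⁻ < N³⁻ (both 10 e⁻, Z=8>7); N³⁻ < P³⁻ (same group, 1 shell fewer).
Ordering all of them (including N³⁻) by radius gives Mg²⁺ < Na⁺ < F⁻ < O²⁻ < N³⁻ < P³⁻. That's 1.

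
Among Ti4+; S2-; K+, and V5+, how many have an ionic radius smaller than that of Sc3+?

All of these have 18 electrons (isoelectronic). With the same electron cloud, the ion with the most protons pulls it in tightest. Nuclear charges: V5+ (Z=23), Ti4+ (Z=22), Sc3+ (Z=21), K+ (Z=19), S2- (Z=16). Highest Z is smallest.
Placing each against Sc3+: smaller — V5+, Ti4+; larger — K+, S2-. Count: 2.

2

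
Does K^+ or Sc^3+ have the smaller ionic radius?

These species are isoelectronic with 18 electrons. The only difference is the number of protons: Sc^3+ (Z=21), K^+ (Z=19). The strongest nuclear pull (Sc^3+) gives the smallest ion.

Sc^3+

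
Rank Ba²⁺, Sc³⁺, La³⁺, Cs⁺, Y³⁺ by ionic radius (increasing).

Sc³⁺ < Y³⁺ < La³⁺ < Ba²⁺ < Cs⁺

Work out protons and electrons: Sc³⁺ has 18 e⁻ (Z=21), Y³⁺ has 36 e⁻ (Z=39), La³⁺ has 54 e⁻ (Z=57), Ba²⁺ has 54 e⁻ (Z=56), Cs⁺ has 54 e⁻ (Z=55). Sc³⁺ < Y³⁺ (same group, 1 shell fewer); Y³⁺ < La³⁺ (same group, period 5 vs 6); La³⁺ < Ba²⁺ (both 54 e⁻, Z=57>56); Ba²⁺ < Cs⁺ (isoelectronic, higher Z=56 is smaller).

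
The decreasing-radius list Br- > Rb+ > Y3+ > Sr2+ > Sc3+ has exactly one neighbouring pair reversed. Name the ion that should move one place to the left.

Sr2+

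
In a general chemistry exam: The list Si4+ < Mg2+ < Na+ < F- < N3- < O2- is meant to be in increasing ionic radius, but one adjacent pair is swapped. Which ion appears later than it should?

Scanning neighbour by neighbour, only N3-/O2- violates a trend: O2- and N3- share 10 electrons; the higher nuclear charge on O (Z=8) contracts it more, so O2- < N3-. That makes O2- the one sitting a position late relative to where it belongs.

O2-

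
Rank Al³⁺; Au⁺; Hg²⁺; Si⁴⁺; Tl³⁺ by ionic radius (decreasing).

Electron counts and nuclear charges: Si⁴⁺: 10 e⁻, Z=14, Al³⁺: 10 e⁻, Z=13, Tl³⁺: 78 e⁻, Z=81, Hg²⁺: 78 e⁻, Z=80, Au⁺: 78 e⁻, Z=79. Si⁴⁺ < Al³⁺ (both 10 e⁻, Z=14>13); Al³⁺ < Tl³⁺ (same group, 3 shells fewer); Tl³⁺ < Hg²⁺ (both 78 e⁻, Z=81>80); Hg²⁺ < Au⁺ (both 78 e⁻, Z=80>79).

Au⁺ > Hg²⁺ > Tl³⁺ > Al³⁺ > Si⁴⁺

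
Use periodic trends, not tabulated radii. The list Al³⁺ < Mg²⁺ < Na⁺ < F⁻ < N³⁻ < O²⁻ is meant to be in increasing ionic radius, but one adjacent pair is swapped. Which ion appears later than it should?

The pair N³⁻, O²⁻ is the wrong way round — both have 10 electrons but Z(O)=8 > Z(N)=7, so O²⁻ should be the smaller of the two. All other adjacent pairs agree with periodic trends, so O²⁻ is the misplaced ion.

O²⁻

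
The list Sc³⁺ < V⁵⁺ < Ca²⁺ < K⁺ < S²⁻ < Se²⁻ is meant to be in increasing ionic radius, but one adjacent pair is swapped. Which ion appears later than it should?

Compare adjacent ions: V⁵⁺ and Sc³⁺ share 18 electrons; the higher nuclear charge on V (Z=23) contracts it more, so V⁵⁺ < Sc³⁺ — yet in this increasing list Sc³⁺ sits before V⁵⁺. Nothing else is reversed, so V⁵⁺ should move one place to the left.

V⁵⁺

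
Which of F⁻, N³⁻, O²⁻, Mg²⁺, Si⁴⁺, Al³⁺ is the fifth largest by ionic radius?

Each ion has 10 electrons. The ranking follows nuclear charge in reverse — greater Z gives a smaller radius. Si⁴⁺ (Z=14), Al³⁺ (Z=13), Mg²⁺ (Z=12), F⁻ (Z=9), O²⁻ (Z=8), N³⁻ (Z=7).
That gives Si⁴⁺ < Al³⁺ < Mg²⁺ < F⁻ < O²⁻ < N³⁻. From the largest end, number 5 is Al³⁺.

Al³⁺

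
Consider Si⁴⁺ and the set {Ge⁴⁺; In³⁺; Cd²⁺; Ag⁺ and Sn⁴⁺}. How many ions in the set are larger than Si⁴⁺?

5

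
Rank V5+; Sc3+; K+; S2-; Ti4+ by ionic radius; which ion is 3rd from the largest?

Each ion has 18 electrons. The ranking follows nuclear charge in reverse — greater Z gives a smaller radius. V5+ (Z=23), Ti4+ (Z=22), Sc3+ (Z=21), K+ (Z=19), S2- (Z=16).
So the order is V5+ < Ti4+ < Sc3+ < K+ < S2-; the 3rd-largest ion is Sc3+.

Sc3+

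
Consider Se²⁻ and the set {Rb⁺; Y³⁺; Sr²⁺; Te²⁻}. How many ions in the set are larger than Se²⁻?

1

First list Z and electron count for each: Y³⁺ (Z=39, 36 e⁻), Sr²⁺ (Z=38, 36 e⁻), Rb⁺ (Z=37, 36 e⁻), Se²⁻ (Z=34, 36 e⁻), Te²⁻ (Z=52, 54 e⁻). Y³⁺ < Sr²⁺ (both 36 e⁻, Z=39>38); Sr²⁺ < Rb⁺ (both 36 e⁻, Z=38>37); Rb⁺ < Se²⁻ (both 36 e⁻, Z=37>34); Se²⁻ < Te²⁻ (same group, 1 shell fewer).
Placing each against Se²⁻: smaller — Y³⁺, Sr²⁺, Rb⁺; larger — Te²⁻. That's 1.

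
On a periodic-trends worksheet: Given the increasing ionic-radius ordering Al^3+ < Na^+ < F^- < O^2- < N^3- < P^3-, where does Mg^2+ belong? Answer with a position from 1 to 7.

2

Electron counts and nuclear charges: Al^3+: 10 e⁻, Z=13, Mg^2+: 10 e⁻, Z=12, Na^+: 10 e⁻, Z=11, F^-: 10 e⁻, Z=9, O^2-: 10 e⁻, Z=8, N^3-: 10 e⁻, Z=7, P^3-: 18 e⁻, Z=15. Al^3+ < Mg^2+ (isoelectronic, higher Z=13 is smaller); Mg^2+ < Na^+ (both 10 e⁻, Z=12>11); Na^+ < F^- (isoelectronic, higher Z=11 is smaller); F^- < O^2- (isoelectronic, higher Z=9 is smaller); O^2- < N^3- (isoelectronic, higher Z=8 is smaller); N^3- < P^3- (same group, 1 shell fewer).
With Mg^2+ included the full order is Al^3+ < Mg^2+ < Na^+ < F^- < O^2- < N^3- < P^3-, so it takes position 2.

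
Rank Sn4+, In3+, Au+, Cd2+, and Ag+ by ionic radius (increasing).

Work out protons and electrons: Sn4+ (Z=50, 46 e⁻), In3+ (Z=49, 46 e⁻), Cd2+ (Z=48, 46 e⁻), Ag+ (Z=47, 46 e⁻), Au+ (Z=79, 78 e⁻). Sn4+ < In3+ (isoelectronic, higher Z=50 is smaller); In3+ < Cd2+ (isoelectronic, higher Z=49 is smaller); Cd2+ < Ag+ (isoelectronic, higher Z=48 is smaller); Ag+ < Au+ (same group, 1 shell fewer).

Sn4+ < In3+ < Cd2+ < Ag+ < Au+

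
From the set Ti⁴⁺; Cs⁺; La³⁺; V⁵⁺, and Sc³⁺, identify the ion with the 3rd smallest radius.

Sc³⁺

Tabulating Z and e⁻: V⁵⁺: 18 e⁻, Z=23, Ti⁴⁺: 18 e⁻, Z=22, Sc³⁺: 18 e⁻, Z=21, La³⁺: 54 e⁻, Z=57, Cs⁺: 54 e⁻, Z=55. V⁵⁺ < Ti⁴⁺ (isoelectronic, higher Z=23 is smaller); Ti⁴⁺ < Sc³⁺ (isoelectronic, higher Z=22 is smaller); Sc³⁺ < La³⁺ (same group, period 4 vs 6); La³⁺ < Cs⁺ (both 54 e⁻, Z=57>55).
Full ascending order: V⁵⁺ < Ti⁴⁺ < Sc³⁺ < La³⁺ < Cs⁺. Counting from the smallest, position 3 is Sc³⁺.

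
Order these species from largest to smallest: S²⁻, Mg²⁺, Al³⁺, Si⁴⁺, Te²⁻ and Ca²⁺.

Te²⁻ > S²⁻ > Ca²⁺ > Mg²⁺ > Al³⁺ > Si⁴⁺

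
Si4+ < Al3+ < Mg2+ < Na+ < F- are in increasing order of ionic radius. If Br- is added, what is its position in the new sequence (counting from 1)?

6

Work out protons and electrons: Si4+: 10 e⁻, Z=14, Al3+: 10 e⁻, Z=13, Mg2+: 10 e⁻, Z=12, Na+: 10 e⁻, Z=11, F-: 10 e⁻, Z=9, Br-: 36 e⁻, Z=35. Si4+ < Al3+ (isoelectronic, higher Z=14 is smaller); Al3+ < Mg2+ (both 10 e⁻, Z=13>12); Mg2+ < Na+ (both 10 e⁻, Z=12>11); Na+ < F- (isoelectronic, higher Z=11 is smaller); F- < Br- (same group, 2 shells fewer).
The complete sequence is Si4+ < Al3+ < Mg2+ < Na+ < F- < Br-. Br- sits at position 6.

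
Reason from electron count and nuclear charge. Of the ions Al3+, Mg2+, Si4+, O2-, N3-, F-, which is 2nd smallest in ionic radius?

Isoelectronic series (10 e⁻ each). Size is set by nuclear charge: more protons means a smaller ion. Si4+ (Z=14), Al3+ (Z=13), Mg2+ (Z=12), F- (Z=9), O2- (Z=8), N3- (Z=7).
That gives Si4+ < Al3+ < Mg2+ < F- < O2- < N3-. From the smallest end, number 2 is Al3+.

Al3+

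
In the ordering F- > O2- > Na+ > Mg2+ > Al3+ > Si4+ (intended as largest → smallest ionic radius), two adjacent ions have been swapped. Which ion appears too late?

O2-

Compare adjacent ions: F- and O2- share 10 electrons; the higher nuclear charge on F (Z=9) contracts it more, so F- < O2- — yet in this decreasing list F- sits before O2-. Nothing else is reversed, so O2- should move one place to the left.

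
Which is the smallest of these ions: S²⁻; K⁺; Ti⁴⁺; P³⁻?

Ti⁴⁺

Isoelectronic series (18 e⁻ each). Size is set by nuclear charge: more protons means a smaller ion. Ti⁴⁺ (Z=22), K⁺ (Z=19), S²⁻ (Z=16), P³⁻ (Z=15).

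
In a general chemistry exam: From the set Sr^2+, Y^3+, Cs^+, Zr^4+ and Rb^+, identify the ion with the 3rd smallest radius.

Work out protons and electrons: Zr^4+ (Z=40, 36 e⁻), Y^3+ (Z=39, 36 e⁻), Sr^2+ (Z=38, 36 e⁻), Rb^+ (Z=37, 36 e⁻), Cs^+ (Z=55, 54 e⁻). Zr^4+ < Y^3+ (both 36 e⁻, Z=40>39); Y^3+ < Sr^2+ (both 36 e⁻, Z=39>38); Sr^2+ < Rb^+ (both 36 e⁻, Z=38>37); Rb^+ < Cs^+ (same group, 1 shell fewer).
That gives Zr^4+ < Y^3+ < Sr^2+ < Rb^+ < Cs^+. From the smallest end, number 3 is Sr^2+.

Sr^2+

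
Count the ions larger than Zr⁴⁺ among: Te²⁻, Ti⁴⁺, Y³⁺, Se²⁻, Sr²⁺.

4

Tabulating Z and e⁻: Ti⁴⁺: 18 e⁻, Z=22, Zr⁴⁺: 36 e⁻, Z=40, Y³⁺: 36 e⁻, Z=39, Sr²⁺: 36 e⁻, Z=38, Se²⁻: 36 e⁻, Z=34, Te²⁻: 54 e⁻, Z=52. Ti⁴⁺ < Zr⁴⁺ (same group, 1 shell fewer); Zr⁴⁺ < Y³⁺ (isoelectronic, higher Z=40 is smaller); Y³⁺ < Sr²⁺ (isoelectronic, higher Z=39 is smaller); Sr²⁺ < Se²⁻ (both 36 e⁻, Z=38>34); Se²⁻ < Te²⁻ (same group, period 4 vs 5).
Relative to Zr⁴⁺, the ions that are larger are Y³⁺, Sr²⁺, Se²⁻, Te²⁻. So 4 are larger.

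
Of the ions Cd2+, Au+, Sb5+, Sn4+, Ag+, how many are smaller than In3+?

2

Sb5+ has 46 e⁻ (Z=51), Sn4+ has 46 e⁻ (Z=50), In3+ has 46 e⁻ (Z=49), Cd2+ has 46 e⁻ (Z=48), Ag+ has 46 e⁻ (Z=47), Au+ has 78 e⁻ (Z=79). Sb5+ < Sn4+ (isoelectronic, higher Z=51 is smaller); Sn4+ < In3+ (isoelectronic, higher Z=50 is smaller); In3+ < Cd2+ (both 46 e⁻, Z=49>48); Cd2+ < Ag+ (isoelectronic, higher Z=48 is smaller); Ag+ < Au+ (same group, 1 shell fewer).
Relative to In3+, the ions that are smaller are Sb5+, Sn4+. That's 2.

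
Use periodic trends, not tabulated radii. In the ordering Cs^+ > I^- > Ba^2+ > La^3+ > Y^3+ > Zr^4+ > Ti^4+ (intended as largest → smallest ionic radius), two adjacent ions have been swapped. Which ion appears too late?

Compare adjacent ions: Cs^+ and I^- share 54 electrons; the higher nuclear charge on Cs (Z=55) contracts it more, so Cs^+ < I^- — yet in this decreasing list Cs^+ sits before I^-. Nothing else is reversed, so I^- should move one place to the left.

I^-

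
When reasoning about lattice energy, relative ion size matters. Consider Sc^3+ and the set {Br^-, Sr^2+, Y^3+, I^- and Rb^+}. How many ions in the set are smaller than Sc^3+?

Work out protons and electrons: Sc^3+ has 18 e⁻ (Z=21), Y^3+ has 36 e⁻ (Z=39), Sr^2+ has 36 e⁻ (Z=38), Rb^+ has 36 e⁻ (Z=37), Br^- has 36 e⁻ (Z=35), I^- has 54 e⁻ (Z=53). Sc^3+ < Y^3+ (same group, period 4 vs 5); Y^3+ < Sr^2+ (isoelectronic, higher Z=39 is smaller); Sr^2+ < Rb^+ (both 36 e⁻, Z=38>37); Rb^+ < Br^- (both 36 e⁻, Z=37>35); Br^- < I^- (same group, period 4 vs 5).
Placing each against Sc^3+: smaller — none; larger — Y^3+, Sr^2+, Rb^+, Br^-, I^-. So 0 are smaller.

0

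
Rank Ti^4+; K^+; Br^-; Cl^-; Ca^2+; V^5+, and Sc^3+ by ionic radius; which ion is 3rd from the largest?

Tabulating Z and e⁻: V^5+: 18 e⁻, Z=23, Ti^4+: 18 e⁻, Z=22, Sc^3+: 18 e⁻, Z=21, Ca^2+: 18 e⁻, Z=20, K^+: 18 e⁻, Z=19, Cl^-: 18 e⁻, Z=17, Br^-: 36 e⁻, Z=35. V^5+ < Ti^4+ (isoelectronic, higher Z=23 is smaller); Ti^4+ < Sc^3+ (isoelectronic, higher Z=22 is smaller); Sc^3+ < Ca^2+ (isoelectronic, higher Z=21 is smaller); Ca^2+ < K^+ (isoelectronic, higher Z=20 is smaller); K^+ < Cl^- (both 18 e⁻, Z=19>17); Cl^- < Br^- (same group, period 3 vs 4).
That gives V^5+ < Ti^4+ < Sc^3+ < Ca^2+ < K^+ < Cl^- < Br^-. From the largest end, number 3 is K^+.

K^+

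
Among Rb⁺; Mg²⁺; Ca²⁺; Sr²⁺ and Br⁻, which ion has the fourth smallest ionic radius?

Rb⁺

Work out protons and electrons: Mg²⁺ (Z=12, 10 e⁻), Ca²⁺ (Z=20, 18 e⁻), Sr²⁺ (Z=38, 36 e⁻), Rb⁺ (Z=37, 36 e⁻), Br⁻ (Z=35, 36 e⁻). Mg²⁺ < Ca²⁺ (same group, period 3 vs 4); Ca²⁺ < Sr²⁺ (same group, 1 shell fewer); Sr²⁺ < Rb⁺ (isoelectronic, higher Z=38 is smaller); Rb⁺ < Br⁻ (isoelectronic, higher Z=37 is smaller).
That gives Mg²⁺ < Ca²⁺ < Sr²⁺ < Rb⁺ < Br⁻. From the smallest end, number 4 is Rb⁺.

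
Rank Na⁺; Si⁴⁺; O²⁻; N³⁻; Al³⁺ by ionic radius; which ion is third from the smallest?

Each ion has 10 electrons. The ranking follows nuclear charge in reverse — greater Z gives a smaller radius. Si⁴⁺ (Z=14), Al³⁺ (Z=13), Na⁺ (Z=11), O²⁻ (Z=8), N³⁻ (Z=7).
Full ascending order: Si⁴⁺ < Al³⁺ < Na⁺ < O²⁻ < N³⁻. Counting from the smallest, position 3 is Na⁺.

Na⁺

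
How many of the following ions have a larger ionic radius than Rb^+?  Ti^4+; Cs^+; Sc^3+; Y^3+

1

First list Z and electron count for each: Ti^4+ has 18 e⁻ (Z=22), Sc^3+ has 18 e⁻ (Z=21), Y^3+ has 36 e⁻ (Z=39), Rb^+ has 36 e⁻ (Z=37), Cs^+ has 54 e⁻ (Z=55). Ti^4+ < Sc^3+ (isoelectronic, higher Z=22 is smaller); Sc^3+ < Y^3+ (same group, period 4 vs 5); Y^3+ < Rb^+ (both 36 e⁻, Z=39>37); Rb^+ < Cs^+ (same group, period 5 vs 6).
Ordering all of them (including Rb^+) by radius gives Ti^4+ < Sc^3+ < Y^3+ < Rb^+ < Cs^+. That's 1.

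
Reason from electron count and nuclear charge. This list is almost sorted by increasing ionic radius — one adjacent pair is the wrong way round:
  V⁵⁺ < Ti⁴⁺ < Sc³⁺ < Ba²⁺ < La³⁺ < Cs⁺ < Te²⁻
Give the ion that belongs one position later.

Ba²⁺

Check each adjacent pair. Ba²⁺ and La³⁺ are reversed: both have 54 electrons but Z(La)=57 > Z(Ba)=56, so La³⁺ should be the smaller of the two. No other neighbouring pair contradicts the periodic trends, so Ba²⁺ is the ion listed too early.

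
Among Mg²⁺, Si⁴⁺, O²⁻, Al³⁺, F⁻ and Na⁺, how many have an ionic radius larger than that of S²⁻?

0

Si⁴⁺ has 10 e⁻ (Z=14), Al³⁺ has 10 e⁻ (Z=13), Mg²⁺ has 10 e⁻ (Z=12), Na⁺ has 10 e⁻ (Z=11), F⁻ has 10 e⁻ (Z=9), O²⁻ has 10 e⁻ (Z=8), S²⁻ has 18 e⁻ (Z=16). Si⁴⁺ < Al³⁺ (isoelectronic, higher Z=14 is smaller); Al³⁺ < Mg²⁺ (both 10 e⁻, Z=13>12); Mg²⁺ < Na⁺ (both 10 e⁻, Z=12>11); Na⁺ < F⁻ (both 10 e⁻, Z=11>9); F⁻ < O²⁻ (both 10 e⁻, Z=9>8); O²⁻ < S²⁻ (same group, period 2 vs 3).
Placing each against S²⁻: smaller — Si⁴⁺, Al³⁺, Mg²⁺, Na⁺, F⁻, O²⁻; larger — none. That's 0.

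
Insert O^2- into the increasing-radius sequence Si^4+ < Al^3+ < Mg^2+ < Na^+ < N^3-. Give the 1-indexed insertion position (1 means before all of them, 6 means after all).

Isoelectronic series (10 e⁻ each). Size is set by nuclear charge: more protons means a smaller ion. Si^4+ (Z=14), Al^3+ (Z=13), Mg^2+ (Z=12), Na^+ (Z=11), O^2- (Z=8), N^3- (Z=7).
Merged order: Si^4+ < Al^3+ < Mg^2+ < Na^+ < O^2- < N^3- — O^2- is number 5.

5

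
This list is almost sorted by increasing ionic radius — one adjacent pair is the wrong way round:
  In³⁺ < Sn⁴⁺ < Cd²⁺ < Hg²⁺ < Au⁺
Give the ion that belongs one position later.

In³⁺

Check each adjacent pair. In³⁺ and Sn⁴⁺ are reversed: both have 46 electrons but Z(Sn)=50 > Z(In)=49, so Sn⁴⁺ should be the smaller of the two. No other neighbouring pair contradicts the periodic trends, so In³⁺ is the ion listed too early.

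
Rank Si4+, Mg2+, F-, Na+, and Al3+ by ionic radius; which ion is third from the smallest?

Mg2+

Isoelectronic series (10 e⁻ each). Size is set by nuclear charge: more protons means a smaller ion. Si4+ (Z=14), Al3+ (Z=13), Mg2+ (Z=12), Na+ (Z=11), F- (Z=9).
That gives Si4+ < Al3+ < Mg2+ < Na+ < F-. From the smallest end, number 3 is Mg2+.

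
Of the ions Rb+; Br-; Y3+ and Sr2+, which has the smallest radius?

Y3+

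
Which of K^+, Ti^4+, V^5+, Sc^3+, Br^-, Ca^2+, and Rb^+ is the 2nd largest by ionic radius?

Work out protons and electrons: V^5+ (Z=23, 18 e⁻), Ti^4+ (Z=22, 18 e⁻), Sc^3+ (Z=21, 18 e⁻), Ca^2+ (Z=20, 18 e⁻), K^+ (Z=19, 18 e⁻), Rb^+ (Z=37, 36 e⁻), Br^- (Z=35, 36 e⁻). V^5+ < Ti^4+ (isoelectronic, higher Z=23 is smaller); Ti^4+ < Sc^3+ (both 18 e⁻, Z=22>21); Sc^3+ < Ca^2+ (isoelectronic, higher Z=21 is smaller); Ca^2+ < K^+ (both 18 e⁻, Z=20>19); K^+ < Rb^+ (same group, 1 shell fewer); Rb^+ < Br^- (both 36 e⁻, Z=37>35).
Full ascending order: V^5+ < Ti^4+ < Sc^3+ < Ca^2+ < K^+ < Rb^+ < Br^-. Counting from the largest, position 2 is Rb^+.

Rb^+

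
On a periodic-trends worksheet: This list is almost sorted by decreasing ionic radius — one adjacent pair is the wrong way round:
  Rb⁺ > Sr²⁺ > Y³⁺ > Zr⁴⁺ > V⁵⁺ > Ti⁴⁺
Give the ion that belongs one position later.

V⁵⁺

The pair V⁵⁺, Ti⁴⁺ is the wrong way round — V⁵⁺ and Ti⁴⁺ share 18 electrons; the higher nuclear charge on V (Z=23) contracts it more, so V⁵⁺ < Ti⁴⁺. All other adjacent pairs agree with periodic trends, so V⁵⁺ is the misplaced ion.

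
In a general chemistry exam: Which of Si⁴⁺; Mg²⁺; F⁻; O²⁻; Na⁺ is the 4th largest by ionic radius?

Mg²⁺

These species are isoelectronic with 10 electrons. The only difference is the number of protons: Si⁴⁺ (Z=14), Mg²⁺ (Z=12), Na⁺ (Z=11), F⁻ (Z=9), O²⁻ (Z=8). The strongest nuclear pull (Si⁴⁺) gives the smallest ion.
Full ascending order: Si⁴⁺ < Mg²⁺ < Na⁺ < F⁻ < O²⁻. Counting from the largest, position 4 is Mg²⁺.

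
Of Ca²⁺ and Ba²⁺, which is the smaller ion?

These ions sit in one column with identical charge. Each step down the periodic table adds a principal shell, increasing the radius.

Ca²⁺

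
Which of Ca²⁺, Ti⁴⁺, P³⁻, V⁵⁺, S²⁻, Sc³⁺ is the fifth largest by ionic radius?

Ti⁴⁺

These species are isoelectronic with 18 electrons. The only difference is the number of protons: V⁵⁺ (Z=23), Ti⁴⁺ (Z=22), Sc³⁺ (Z=21), Ca²⁺ (Z=20), S²⁻ (Z=16), P³⁻ (Z=15). The strongest nuclear pull (V⁵⁺) gives the smallest ion.
Ordering: V⁵⁺ < Ti⁴⁺ < Sc³⁺ < Ca²⁺ < S²⁻ < P³⁻. The fifth largest is Ti⁴⁺.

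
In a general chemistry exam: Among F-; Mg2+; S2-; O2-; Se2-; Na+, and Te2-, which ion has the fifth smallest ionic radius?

S2-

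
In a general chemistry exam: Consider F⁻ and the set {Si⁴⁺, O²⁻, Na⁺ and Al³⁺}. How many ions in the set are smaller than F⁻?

Isoelectronic series (10 e⁻ each). Size is set by nuclear charge: more protons means a smaller ion. Si⁴⁺ (Z=14), Al³⁺ (Z=13), Na⁺ (Z=11), F⁻ (Z=9), O²⁻ (Z=8).
Ordering all of them (including F⁻) by radius gives Si⁴⁺ < Al³⁺ < Na⁺ < F⁻ < O²⁻. So 3 are smaller.

3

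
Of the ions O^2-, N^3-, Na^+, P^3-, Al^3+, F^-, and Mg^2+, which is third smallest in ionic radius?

Tabulating Z and e⁻: Al^3+ (Z=13, 10 e⁻), Mg^2+ (Z=12, 10 e⁻), Na^+ (Z=11, 10 e⁻), F^- (Z=9, 10 e⁻), O^2- (Z=8, 10 e⁻), N^3- (Z=7, 10 e⁻), P^3- (Z=15, 18 e⁻). Al^3+ < Mg^2+ (both 10 e⁻, Z=13>12); Mg^2+ < Na^+ (both 10 e⁻, Z=12>11); Na^+ < F^- (both 10 e⁻, Z=11>9); F^- < O^2- (isoelectronic, higher Z=9 is smaller); O^2- < N^3- (both 10 e⁻, Z=8>7); N^3- < P^3- (same group, period 2 vs 3).
That gives Al^3+ < Mg^2+ < Na^+ < F^- < O^2- < N^3- < P^3-. From the smallest end, number 3 is Na^+.

Na^+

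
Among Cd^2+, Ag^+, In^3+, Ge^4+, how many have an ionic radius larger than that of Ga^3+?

3

Electron counts and nuclear charges: Ge^4+ (Z=32, 28 e⁻), Ga^3+ (Z=31, 28 e⁻), In^3+ (Z=49, 46 e⁻), Cd^2+ (Z=48, 46 e⁻), Ag^+ (Z=47, 46 e⁻). Ge^4+ < Ga^3+ (both 28 e⁻, Z=32>31); Ga^3+ < In^3+ (same group, period 4 vs 5); In^3+ < Cd^2+ (both 46 e⁻, Z=49>48); Cd^2+ < Ag^+ (isoelectronic, higher Z=48 is smaller).
Placing each against Ga^3+: smaller — Ge^4+; larger — In^3+, Cd^2+, Ag^+. Count: 3.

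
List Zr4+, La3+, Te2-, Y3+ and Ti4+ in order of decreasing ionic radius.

Te2- > La3+ > Y3+ > Zr4+ > Ti4+

First list Z and electron count for each: Ti4+ has 18 e⁻ (Z=22), Zr4+ has 36 e⁻ (Z=40), Y3+ has 36 e⁻ (Z=39), La3+ has 54 e⁻ (Z=57), Te2- has 54 e⁻ (Z=52). Ti4+ < Zr4+ (same group, 1 shell fewer); Zr4+ < Y3+ (isoelectronic, higher Z=40 is smaller); Y3+ < La3+ (same group, period 5 vs 6); La3+ < Te2- (isoelectronic, higher Z=57 is smaller).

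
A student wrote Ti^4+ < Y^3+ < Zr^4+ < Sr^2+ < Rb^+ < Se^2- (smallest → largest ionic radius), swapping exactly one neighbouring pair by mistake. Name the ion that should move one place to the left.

Zr^4+

Compare adjacent ions: Zr^4+ and Y^3+ share 36 electrons; the higher nuclear charge on Zr (Z=40) contracts it more, so Zr^4+ < Y^3+ — yet in this increasing list Y^3+ sits before Zr^4+. Nothing else is reversed, so Zr^4+ should move one place to the left.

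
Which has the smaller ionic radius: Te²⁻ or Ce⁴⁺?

Ce⁴⁺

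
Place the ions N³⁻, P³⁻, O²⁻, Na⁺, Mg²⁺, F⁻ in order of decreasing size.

P³⁻ > N³⁻ > O²⁻ > F⁻ > Na⁺ > Mg²⁺

Mg²⁺: 10 e⁻, Z=12, Na⁺: 10 e⁻, Z=11, F⁻: 10 e⁻, Z=9, O²⁻: 10 e⁻, Z=8, N³⁻: 10 e⁻, Z=7, P³⁻: 18 e⁻, Z=15. Mg²⁺ < Na⁺ (isoelectronic, higher Z=12 is smaller); Na⁺ < F⁻ (both 10 e⁻, Z=11>9); F⁻ < O²⁻ (both 10 e⁻, Z=9>8); O²⁻ < N³⁻ (both 10 e⁻, Z=8>7); N³⁻ < P³⁻ (same group, 1 shell fewer).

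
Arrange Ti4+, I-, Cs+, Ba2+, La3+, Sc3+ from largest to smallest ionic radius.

I- > Cs+ > Ba2+ > La3+ > Sc3+ > Ti4+

Tabulating Z and e⁻: Ti4+: 18 e⁻, Z=22, Sc3+: 18 e⁻, Z=21, La3+: 54 e⁻, Z=57, Ba2+: 54 e⁻, Z=56, Cs+: 54 e⁻, Z=55, I-: 54 e⁻, Z=53. Ti4+ < Sc3+ (isoelectronic, higher Z=22 is smaller); Sc3+ < La3+ (same group, 2 shells fewer); La3+ < Ba2+ (isoelectronic, higher Z=57 is smaller); Ba2+ < Cs+ (both 54 e⁻, Z=56>55); Cs+ < I- (isoelectronic, higher Z=55 is smaller).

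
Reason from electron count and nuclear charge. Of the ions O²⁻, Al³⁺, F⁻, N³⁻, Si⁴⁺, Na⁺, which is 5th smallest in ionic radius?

O²⁻

These species are isoelectronic with 10 electrons. The only difference is the number of protons: Si⁴⁺ (Z=14), Al³⁺ (Z=13), Na⁺ (Z=11), F⁻ (Z=9), O²⁻ (Z=8), N³⁻ (Z=7). The strongest nuclear pull (Si⁴⁺) gives the smallest ion.
Ordering: Si⁴⁺ < Al³⁺ < Na⁺ < F⁻ < O²⁻ < N³⁻. The 5th smallest is O²⁻.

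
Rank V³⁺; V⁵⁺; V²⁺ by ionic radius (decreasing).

V²⁺ > V³⁺ > V⁵⁺

These are all V ions. Removing more electrons (higher positive charge) pulls the remaining electrons in closer, so V⁵⁺ is smallest and V²⁺ is largest.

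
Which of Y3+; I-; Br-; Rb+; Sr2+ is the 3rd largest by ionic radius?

Electron counts and nuclear charges: Y3+: 36 e⁻, Z=39, Sr2+: 36 e⁻, Z=38, Rb+: 36 e⁻, Z=37, Br-: 36 e⁻, Z=35, I-: 54 e⁻, Z=53. Y3+ < Sr2+ (both 36 e⁻, Z=39>38); Sr2+ < Rb+ (both 36 e⁻, Z=38>37); Rb+ < Br- (both 36 e⁻, Z=37>35); Br- < I- (same group, period 4 vs 5).
Full ascending order: Y3+ < Sr2+ < Rb+ < Br- < I-. Counting from the largest, position 3 is Rb+.

Rb+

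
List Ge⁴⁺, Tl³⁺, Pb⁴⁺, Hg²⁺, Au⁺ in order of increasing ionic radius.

Ge⁴⁺ < Pb⁴⁺ < Tl³⁺ < Hg²⁺ < Au⁺

Work out protons and electrons: Ge⁴⁺ (Z=32, 28 e⁻), Pb⁴⁺ (Z=82, 78 e⁻), Tl³⁺ (Z=81, 78 e⁻), Hg²⁺ (Z=80, 78 e⁻), Au⁺ (Z=79, 78 e⁻). Ge⁴⁺ < Pb⁴⁺ (same group, 2 shells fewer); Pb⁴⁺ < Tl³⁺ (both 78 e⁻, Z=82>81); Tl³⁺ < Hg²⁺ (isoelectronic, higher Z=81 is smaller); Hg²⁺ < Au⁺ (isoelectronic, higher Z=80 is smaller).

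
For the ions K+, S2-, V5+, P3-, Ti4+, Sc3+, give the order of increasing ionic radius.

V5+ < Ti4+ < Sc3+ < K+ < S2- < P3-

Each ion has 18 electrons. The ranking follows nuclear charge in reverse — greater Z gives a smaller radius. V5+ (Z=23), Ti4+ (Z=22), Sc3+ (Z=21), K+ (Z=19), S2- (Z=16), P3- (Z=15).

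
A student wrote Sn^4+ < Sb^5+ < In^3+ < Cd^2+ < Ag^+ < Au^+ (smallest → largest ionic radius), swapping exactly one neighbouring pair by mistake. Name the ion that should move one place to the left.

Sb^5+

Check each adjacent pair. Sn^4+ and Sb^5+ are reversed: they are isoelectronic (46 e⁻) and Sb has more protons than Sn (51 vs 50), making Sb^5+ smaller. No other neighbouring pair contradicts the periodic trends, so Sb^5+ is the ion listed too late.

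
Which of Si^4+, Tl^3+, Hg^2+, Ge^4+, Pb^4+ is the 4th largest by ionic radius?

Ge^4+

Electron counts and nuclear charges: Si^4+: 10 e⁻, Z=14, Ge^4+: 28 e⁻, Z=32, Pb^4+: 78 e⁻, Z=82, Tl^3+: 78 e⁻, Z=81, Hg^2+: 78 e⁻, Z=80. Si^4+ < Ge^4+ (same group, 1 shell fewer); Ge^4+ < Pb^4+ (same group, 2 shells fewer); Pb^4+ < Tl^3+ (isoelectronic, higher Z=82 is smaller); Tl^3+ < Hg^2+ (both 78 e⁻, Z=81>80).
So the order is Si^4+ < Ge^4+ < Pb^4+ < Tl^3+ < Hg^2+; the 4th-largest ion is Ge^4+.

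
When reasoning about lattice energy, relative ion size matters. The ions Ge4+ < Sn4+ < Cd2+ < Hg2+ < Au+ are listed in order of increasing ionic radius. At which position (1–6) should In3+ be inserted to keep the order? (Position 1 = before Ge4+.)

3

Tabulating Z and e⁻: Ge4+: 28 e⁻, Z=32, Sn4+: 46 e⁻, Z=50, In3+: 46 e⁻, Z=49, Cd2+: 46 e⁻, Z=48, Hg2+: 78 e⁻, Z=80, Au+: 78 e⁻, Z=79. Ge4+ < Sn4+ (same group, period 4 vs 5); Sn4+ < In3+ (isoelectronic, higher Z=50 is smaller); In3+ < Cd2+ (isoelectronic, higher Z=49 is smaller); Cd2+ < Hg2+ (same group, 1 shell fewer); Hg2+ < Au+ (both 78 e⁻, Z=80>79).
With In3+ included the full order is Ge4+ < Sn4+ < In3+ < Cd2+ < Hg2+ < Au+, so it takes position 3.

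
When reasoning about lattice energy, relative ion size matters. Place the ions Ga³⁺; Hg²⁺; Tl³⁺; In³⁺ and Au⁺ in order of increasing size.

Ga³⁺ < In³⁺ < Tl³⁺ < Hg²⁺ < Au⁺

First list Z and electron count for each: Ga³⁺ has 28 e⁻ (Z=31), In³⁺ has 46 e⁻ (Z=49), Tl³⁺ has 78 e⁻ (Z=81), Hg²⁺ has 78 e⁻ (Z=80), Au⁺ has 78 e⁻ (Z=79). Ga³⁺ < In³⁺ (same group, period 4 vs 5); In³⁺ < Tl³⁺ (same group, 1 shell fewer); Tl³⁺ < Hg²⁺ (isoelectronic, higher Z=81 is smaller); Hg²⁺ < Au⁺ (both 78 e⁻, Z=80>79).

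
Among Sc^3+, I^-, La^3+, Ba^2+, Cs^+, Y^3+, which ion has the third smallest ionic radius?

Tabulating Z and e⁻: Sc^3+ has 18 e⁻ (Z=21), Y^3+ has 36 e⁻ (Z=39), La^3+ has 54 e⁻ (Z=57), Ba^2+ has 54 e⁻ (Z=56), Cs^+ has 54 e⁻ (Z=55), I^- has 54 e⁻ (Z=53). Sc^3+ < Y^3+ (same group, period 4 vs 5); Y^3+ < La^3+ (same group, 1 shell fewer); La^3+ < Ba^2+ (both 54 e⁻, Z=57>56); Ba^2+ < Cs^+ (both 54 e⁻, Z=56>55); Cs^+ < I^- (isoelectronic, higher Z=55 is smaller).
That gives Sc^3+ < Y^3+ < La^3+ < Ba^2+ < Cs^+ < I^-. From the smallest end, number 3 is La^3+.

La^3+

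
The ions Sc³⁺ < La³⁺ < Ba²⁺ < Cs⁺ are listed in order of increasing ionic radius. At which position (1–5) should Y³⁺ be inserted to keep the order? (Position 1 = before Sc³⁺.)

2

Electron counts and nuclear charges: Sc³⁺: 18 e⁻, Z=21, Y³⁺: 36 e⁻, Z=39, La³⁺: 54 e⁻, Z=57, Ba²⁺: 54 e⁻, Z=56, Cs⁺: 54 e⁻, Z=55. Sc³⁺ < Y³⁺ (same group, period 4 vs 5); Y³⁺ < La³⁺ (same group, period 5 vs 6); La³⁺ < Ba²⁺ (isoelectronic, higher Z=57 is smaller); Ba²⁺ < Cs⁺ (both 54 e⁻, Z=56>55).
Putting Y³⁺ in gives Sc³⁺ < Y³⁺ < La³⁺ < Ba²⁺ < Cs⁺; it lands at slot 2.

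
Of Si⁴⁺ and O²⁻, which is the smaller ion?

These species are isoelectronic with 10 electrons. The only difference is the number of protons: Si⁴⁺ (Z=14), O²⁻ (Z=8). The strongest nuclear pull (Si⁴⁺) gives the smallest ion.

Si⁴⁺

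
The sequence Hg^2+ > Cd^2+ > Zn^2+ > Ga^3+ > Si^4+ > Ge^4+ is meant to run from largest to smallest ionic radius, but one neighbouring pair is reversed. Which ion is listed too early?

Si^4+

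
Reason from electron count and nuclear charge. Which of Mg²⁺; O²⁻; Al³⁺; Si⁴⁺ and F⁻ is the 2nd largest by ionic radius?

All of these have 10 electrons (isoelectronic). With the same electron cloud, the ion with the most protons pulls it in tightest. Nuclear charges: Si⁴⁺ (Z=14), Al³⁺ (Z=13), Mg²⁺ (Z=12), F⁻ (Z=9), O²⁻ (Z=8). Highest Z is smallest.
That gives Si⁴⁺ < Al³⁺ < Mg²⁺ < F⁻ < O²⁻. From the largest end, number 2 is F⁻.

F⁻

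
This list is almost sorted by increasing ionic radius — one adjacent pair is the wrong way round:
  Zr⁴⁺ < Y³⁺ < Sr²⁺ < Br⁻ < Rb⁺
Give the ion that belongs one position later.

Br⁻

Scanning neighbour by neighbour, only Br⁻/Rb⁺ violates a trend: they are isoelectronic (36 e⁻) and Rb has more protons than Br (37 vs 35), making Rb⁺ smaller. That makes Br⁻ the one sitting a position early relative to where it belongs.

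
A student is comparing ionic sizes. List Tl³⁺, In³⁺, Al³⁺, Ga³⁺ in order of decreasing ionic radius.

Tl³⁺ > In³⁺ > Ga³⁺ > Al³⁺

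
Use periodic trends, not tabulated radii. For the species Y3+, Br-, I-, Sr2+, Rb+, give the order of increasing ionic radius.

Tabulating Z and e⁻: Y3+ has 36 e⁻ (Z=39), Sr2+ has 36 e⁻ (Z=38), Rb+ has 36 e⁻ (Z=37), Br- has 36 e⁻ (Z=35), I- has 54 e⁻ (Z=53). Y3+ < Sr2+ (isoelectronic, higher Z=39 is smaller); Sr2+ < Rb+ (isoelectronic, higher Z=38 is smaller); Rb+ < Br- (both 36 e⁻, Z=37>35); Br- < I- (same group, 1 shell fewer).

Y3+ < Sr2+ < Rb+ < Br- < I-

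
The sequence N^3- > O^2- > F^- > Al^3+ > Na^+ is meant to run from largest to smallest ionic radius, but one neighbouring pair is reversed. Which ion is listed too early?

Al^3+

Scanning neighbour by neighbour, only Al^3+/Na^+ violates a trend: they are isoelectronic (10 e⁻) and Al has more protons than Na (13 vs 11), making Al^3+ smaller. That makes Al^3+ the one sitting a position early relative to where it belongs.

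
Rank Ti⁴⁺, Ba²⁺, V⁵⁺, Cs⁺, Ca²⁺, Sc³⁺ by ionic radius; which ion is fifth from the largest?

V⁵⁺: 18 e⁻, Z=23, Ti⁴⁺: 18 e⁻, Z=22, Sc³⁺: 18 e⁻, Z=21, Ca²⁺: 18 e⁻, Z=20, Ba²⁺: 54 e⁻, Z=56, Cs⁺: 54 e⁻, Z=55. V⁵⁺ < Ti⁴⁺ (both 18 e⁻, Z=23>22); Ti⁴⁺ < Sc³⁺ (isoelectronic, higher Z=22 is smaller); Sc³⁺ < Ca²⁺ (isoelectronic, higher Z=21 is smaller); Ca²⁺ < Ba²⁺ (same group, 2 shells fewer); Ba²⁺ < Cs⁺ (both 54 e⁻, Z=56>55).
That gives V⁵⁺ < Ti⁴⁺ < Sc³⁺ < Ca²⁺ < Ba²⁺ < Cs⁺. From the largest end, number 5 is Ti⁴⁺.

Ti⁴⁺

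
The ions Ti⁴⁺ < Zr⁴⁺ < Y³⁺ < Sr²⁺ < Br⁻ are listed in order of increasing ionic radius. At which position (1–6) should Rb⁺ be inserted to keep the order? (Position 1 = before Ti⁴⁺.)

5

First list Z and electron count for each: Ti⁴⁺ has 18 e⁻ (Z=22), Zr⁴⁺ has 36 e⁻ (Z=40), Y³⁺ has 36 e⁻ (Z=39), Sr²⁺ has 36 e⁻ (Z=38), Rb⁺ has 36 e⁻ (Z=37), Br⁻ has 36 e⁻ (Z=35). Ti⁴⁺ < Zr⁴⁺ (same group, 1 shell fewer); Zr⁴⁺ < Y³⁺ (isoelectronic, higher Z=40 is smaller); Y³⁺ < Sr²⁺ (isoelectronic, higher Z=39 is smaller); Sr²⁺ < Rb⁺ (isoelectronic, higher Z=38 is smaller); Rb⁺ < Br⁻ (both 36 e⁻, Z=37>35).
The complete sequence is Ti⁴⁺ < Zr⁴⁺ < Y³⁺ < Sr²⁺ < Rb⁺ < Br⁻. Rb⁺ sits at position 5.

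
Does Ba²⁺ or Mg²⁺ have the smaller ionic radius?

Mg²⁺

All are in the same group with charge +2. Radius grows down the group as n (the outermost shell) increases.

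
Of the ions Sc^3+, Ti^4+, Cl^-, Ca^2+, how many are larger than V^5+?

These species are isoelectronic with 18 electrons. The only difference is the number of protons: V^5+ (Z=23), Ti^4+ (Z=22), Sc^3+ (Z=21), Ca^2+ (Z=20), Cl^- (Z=17). The strongest nuclear pull (V^5+) gives the smallest ion.
Ordering all of them (including V^5+) by radius gives V^5+ < Ti^4+ < Sc^3+ < Ca^2+ < Cl^-. So 4 are larger.

4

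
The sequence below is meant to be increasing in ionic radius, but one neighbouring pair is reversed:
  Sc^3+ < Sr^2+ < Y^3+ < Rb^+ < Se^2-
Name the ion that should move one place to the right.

Sr^2+

Scanning neighbour by neighbour, only Sr^2+/Y^3+ violates a trend: both have 36 electrons but Z(Y)=39 > Z(Sr)=38, so Y^3+ should be the smaller of the two. That makes Sr^2+ the one sitting a position early relative to where it belongs.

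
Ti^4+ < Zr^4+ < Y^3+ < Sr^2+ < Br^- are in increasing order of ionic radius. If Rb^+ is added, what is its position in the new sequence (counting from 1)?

5

Work out protons and electrons: Ti^4+ has 18 e⁻ (Z=22), Zr^4+ has 36 e⁻ (Z=40), Y^3+ has 36 e⁻ (Z=39), Sr^2+ has 36 e⁻ (Z=38), Rb^+ has 36 e⁻ (Z=37), Br^- has 36 e⁻ (Z=35). Ti^4+ < Zr^4+ (same group, period 4 vs 5); Zr^4+ < Y^3+ (isoelectronic, higher Z=40 is smaller); Y^3+ < Sr^2+ (both 36 e⁻, Z=39>38); Sr^2+ < Rb^+ (both 36 e⁻, Z=38>37); Rb^+ < Br^- (isoelectronic, higher Z=37 is smaller).
Merged order: Ti^4+ < Zr^4+ < Y^3+ < Sr^2+ < Rb^+ < Br^- — Rb^+ is number 5.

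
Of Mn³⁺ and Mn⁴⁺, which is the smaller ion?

Same element, different charge: the more highly charged cation has fewer electrons and a greater effective nuclear charge per electron, making Mn⁴⁺ the smallest.

Mn⁴⁺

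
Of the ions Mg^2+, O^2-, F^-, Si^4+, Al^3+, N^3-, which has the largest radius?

N^3-

These species are isoelectronic with 10 electrons. The only difference is the number of protons: Si^4+ (Z=14), Al^3+ (Z=13), Mg^2+ (Z=12), F^- (Z=9), O^2- (Z=8), N^3- (Z=7). The strongest nuclear pull (Si^4+) gives the smallest ion.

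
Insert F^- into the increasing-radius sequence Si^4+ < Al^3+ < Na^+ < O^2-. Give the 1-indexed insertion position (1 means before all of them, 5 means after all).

4

Each ion has 10 electrons. The ranking follows nuclear charge in reverse — greater Z gives a smaller radius. Si^4+ (Z=14), Al^3+ (Z=13), Na^+ (Z=11), F^- (Z=9), O^2- (Z=8).
The complete sequence is Si^4+ < Al^3+ < Na^+ < F^- < O^2-. F^- sits at position 4.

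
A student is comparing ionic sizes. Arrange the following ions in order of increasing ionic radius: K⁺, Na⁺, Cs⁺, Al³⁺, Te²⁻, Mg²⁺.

Electron counts and nuclear charges: Al³⁺ (Z=13, 10 e⁻), Mg²⁺ (Z=12, 10 e⁻), Na⁺ (Z=11, 10 e⁻), K⁺ (Z=19, 18 e⁻), Cs⁺ (Z=55, 54 e⁻), Te²⁻ (Z=52, 54 e⁻). Al³⁺ < Mg²⁺ (both 10 e⁻, Z=13>12); Mg²⁺ < Na⁺ (isoelectronic, higher Z=12 is smaller); Na⁺ < K⁺ (same group, 1 shell fewer); K⁺ < Cs⁺ (same group, period 4 vs 6); Cs⁺ < Te²⁻ (isoelectronic, higher Z=55 is smaller).

Al³⁺ < Mg²⁺ < Na⁺ < K⁺ < Cs⁺ < Te²⁻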